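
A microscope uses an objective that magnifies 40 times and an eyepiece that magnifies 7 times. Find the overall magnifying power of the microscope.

The overall magnification of a compound microscope is the product of the objective and eyepiece magnifications:
M = M_obj x M_eye = 40 x 7 = 280.

280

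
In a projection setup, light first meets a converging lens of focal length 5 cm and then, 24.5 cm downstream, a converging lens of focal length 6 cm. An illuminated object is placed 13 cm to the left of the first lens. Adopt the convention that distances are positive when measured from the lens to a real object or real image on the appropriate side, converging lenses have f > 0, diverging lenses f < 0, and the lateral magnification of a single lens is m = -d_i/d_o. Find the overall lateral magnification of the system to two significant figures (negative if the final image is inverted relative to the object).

0.36

First lens: d_i1 = 1/(1/5 - 1/13) = 8.125 cm.
m_1 = -(8.125)/13 = -0.6250.
That image sits 16.375 cm in front of the second lens, so d_o2 = 16.375 cm.
Second lens: d_i2 = 1/(1/6 - 1/(16.375)) = 9.470 cm.
m_2 = -(9.470)/(16.375) = -0.5783.
Overall magnification: m = m_1 m_2 = 0.3614.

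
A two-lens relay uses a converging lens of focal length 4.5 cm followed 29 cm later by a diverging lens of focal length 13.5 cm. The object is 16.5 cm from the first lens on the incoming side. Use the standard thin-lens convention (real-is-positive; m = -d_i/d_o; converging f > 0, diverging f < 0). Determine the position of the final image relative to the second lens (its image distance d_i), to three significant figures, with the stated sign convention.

-8.48 cm

First lens: d_i1 = 1/(1/4.5 - 1/16.5) = 6.188 cm.
The intermediate image is 6.188 cm to the right of lens 1, so d_o2 = L - d_i1 = 29 - 6.188 = 22.812 cm.
Second lens: d_i2 = 1/(1/(-13.5) - 1/(22.812)) = -8.481 cm.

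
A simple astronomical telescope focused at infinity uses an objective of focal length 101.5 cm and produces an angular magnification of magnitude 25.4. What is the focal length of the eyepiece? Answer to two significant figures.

|M| = f_obj/f_eye, so f_eye = f_obj/|M| = 101.5/25.4 = 3.996 cm.

4.0 cm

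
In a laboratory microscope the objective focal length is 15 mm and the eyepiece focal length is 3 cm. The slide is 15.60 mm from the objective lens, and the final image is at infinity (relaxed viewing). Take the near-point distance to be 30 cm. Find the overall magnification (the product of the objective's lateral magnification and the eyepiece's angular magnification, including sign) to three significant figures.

Convert to cm: f_obj = 15 mm = 1.5 cm; d_o = 15.60 mm = 1.56 cm.
Objective: 1/d_i = 1/f_obj - 1/d_o = 1/1.5 - 1/1.56 = 0.02564 cm^-1, so d_i = 39.000 cm.
m_obj = -d_i/d_o = -39.000/1.56 = -25.000.
Eyepiece angular magnification (image at infinity): M_eye = D/f_e = 30/3 = 10.000.
Overall M = m_obj x M_eye = (-25.000)(10.000) = -250.00.

-250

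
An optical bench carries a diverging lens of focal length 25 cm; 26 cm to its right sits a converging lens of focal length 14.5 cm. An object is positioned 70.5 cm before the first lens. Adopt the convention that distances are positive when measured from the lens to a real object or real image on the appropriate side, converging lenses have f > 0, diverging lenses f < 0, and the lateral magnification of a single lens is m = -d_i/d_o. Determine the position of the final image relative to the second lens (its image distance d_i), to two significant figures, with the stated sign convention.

22 cm

Lens 1: 1/d_i1 = 1/f_1 - 1/d_o1 = 1/(-25) - 1/70.5 = -0.05418 cm^-1, so d_i1 = -18.455 cm.
The intermediate image is virtual, 18.455 cm to the left of lens 1, so d_o2 = L - d_i1 = 26 - (-18.455) = 44.455 cm.
Lens 2: 1/d_i2 = 1/f_2 - 1/d_o2 = 1/14.5 - 1/(44.455) = 0.04647 cm^-1, so d_i2 = 21.519 cm.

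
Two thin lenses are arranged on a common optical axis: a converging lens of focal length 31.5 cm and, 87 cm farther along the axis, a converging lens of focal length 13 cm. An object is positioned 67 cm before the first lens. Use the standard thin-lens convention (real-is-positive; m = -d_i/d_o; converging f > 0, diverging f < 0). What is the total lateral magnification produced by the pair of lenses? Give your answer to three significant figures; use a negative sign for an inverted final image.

First lens: d_i1 = 1/(1/31.5 - 1/67) = 59.451 cm.
m_1 = -(59.451)/67 = -0.8873.
That image sits 27.549 cm in front of the second lens, so d_o2 = 27.549 cm.
Second lens: d_i2 = 1/(1/13 - 1/(27.549)) = 24.616 cm.
m_2 = -(24.616)/(27.549) = -0.8935.
Overall magnification: m = m_1 m_2 = 0.7928.

0.793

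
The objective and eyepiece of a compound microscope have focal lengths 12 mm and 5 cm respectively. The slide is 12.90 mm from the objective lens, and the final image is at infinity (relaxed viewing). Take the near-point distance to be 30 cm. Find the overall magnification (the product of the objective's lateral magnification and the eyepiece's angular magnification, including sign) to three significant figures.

-80.0

Convert to cm: f_obj = 12 mm = 1.2 cm; d_o = 12.90 mm = 1.29 cm.
Objective: 1/d_i = 1/f_obj - 1/d_o = 1/1.2 - 1/1.29 = 0.05814 cm^-1, so d_i = 17.200 cm.
m_obj = -d_i/d_o = -17.200/1.29 = -13.333.
Eyepiece angular magnification (image at infinity): M_eye = D/f_e = 30/5 = 6.000.
Overall M = m_obj x M_eye = (-13.333)(6.000) = -80.00.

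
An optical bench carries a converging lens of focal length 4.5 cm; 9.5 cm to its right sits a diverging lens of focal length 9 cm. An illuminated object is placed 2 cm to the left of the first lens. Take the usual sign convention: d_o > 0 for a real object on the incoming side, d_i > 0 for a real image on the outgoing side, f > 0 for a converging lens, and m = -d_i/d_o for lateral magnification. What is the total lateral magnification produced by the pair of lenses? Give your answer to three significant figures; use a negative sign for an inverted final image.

First lens: d_i1 = 1/(1/4.5 - 1/2) = -3.600 cm.
m_1 = -(-3.600)/2 = 1.8000.
The intermediate image is virtual, 3.600 cm to the left of lens 1, so d_o2 = L - d_i1 = 9.5 - (-3.600) = 13.100 cm.
Second lens: d_i2 = 1/(1/(-9) - 1/(13.100)) = -5.335 cm.
m_2 = -(-5.335)/(13.100) = 0.4072.
The system's lateral magnification is m_1 m_2 = (1.8000)(0.4072) = 0.7330.

0.733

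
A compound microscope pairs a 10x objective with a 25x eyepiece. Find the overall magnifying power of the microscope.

250

The overall magnification of a compound microscope is the product of the objective and eyepiece magnifications:
M = M_obj x M_eye = 10 x 25 = 250.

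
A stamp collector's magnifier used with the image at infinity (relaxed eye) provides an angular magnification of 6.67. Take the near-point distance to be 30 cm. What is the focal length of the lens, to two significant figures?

For the image at infinity, M = D/f.
f = D/M = 30/6.67 = 4.498 cm.

4.5 cm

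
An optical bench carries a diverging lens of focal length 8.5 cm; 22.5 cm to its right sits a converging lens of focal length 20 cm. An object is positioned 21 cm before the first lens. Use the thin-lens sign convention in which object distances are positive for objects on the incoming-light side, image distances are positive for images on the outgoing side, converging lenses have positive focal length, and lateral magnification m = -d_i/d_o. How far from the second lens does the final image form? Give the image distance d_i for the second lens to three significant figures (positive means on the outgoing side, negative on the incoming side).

66.8 cm

Lens 1: 1/d_i1 = 1/f_1 - 1/d_o1 = 1/(-8.5) - 1/21 = -0.16527 cm^-1, so d_i1 = -6.051 cm.
With d_i1 < 0 the first image is virtual and lies on the object side; the object distance for lens 2 is d_o2 = 22.5 - (-6.051) = 28.551 cm.
Lens 2: 1/d_i2 = 1/f_2 - 1/d_o2 = 1/20 - 1/(28.551) = 0.01497 cm^-1, so d_i2 = 66.779 cm.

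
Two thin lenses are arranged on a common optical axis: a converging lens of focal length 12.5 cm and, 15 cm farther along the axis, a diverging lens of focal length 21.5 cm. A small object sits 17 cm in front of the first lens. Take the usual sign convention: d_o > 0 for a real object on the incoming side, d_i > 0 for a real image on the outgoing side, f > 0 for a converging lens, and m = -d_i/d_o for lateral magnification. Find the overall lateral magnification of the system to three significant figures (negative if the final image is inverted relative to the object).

5.57

Lens 1: 1/d_i1 = 1/f_1 - 1/d_o1 = 1/12.5 - 1/17 = 0.02118 cm^-1, so d_i1 = 47.222 cm.
m_1 = -(47.222)/17 = -2.7778.
Since 47.222 cm > 15 cm, the first image lies past the second lens and serves as a virtual object: d_o2 = L - d_i1 = -32.222 cm.
Lens 2: 1/d_i2 = 1/f_2 - 1/d_o2 = 1/(-21.5) - 1/(-32.222) = -0.01548 cm^-1, so d_i2 = -64.611 cm.
m_2 = -(-64.611)/(-32.222) = -2.0052.
The system's lateral magnification is m_1 m_2 = (-2.7778)(-2.0052) = 5.5699.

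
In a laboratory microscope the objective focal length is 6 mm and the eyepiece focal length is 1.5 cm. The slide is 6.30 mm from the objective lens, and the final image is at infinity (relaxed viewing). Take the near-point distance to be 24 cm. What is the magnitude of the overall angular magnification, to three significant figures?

320

Convert to cm: f_obj = 6 mm = 0.6 cm; d_o = 6.30 mm = 0.63 cm.
Objective: 1/d_i = 1/f_obj - 1/d_o = 1/0.6 - 1/0.63 = 0.07937 cm^-1, so d_i = 12.600 cm.
m_obj = -d_i/d_o = -12.600/0.63 = -20.000.
Eyepiece angular magnification (image at infinity): M_eye = D/f_e = 24/1.5 = 16.000.
Overall M = m_obj x M_eye = (-20.000)(16.000) = -320.00.
|M| = 320.00.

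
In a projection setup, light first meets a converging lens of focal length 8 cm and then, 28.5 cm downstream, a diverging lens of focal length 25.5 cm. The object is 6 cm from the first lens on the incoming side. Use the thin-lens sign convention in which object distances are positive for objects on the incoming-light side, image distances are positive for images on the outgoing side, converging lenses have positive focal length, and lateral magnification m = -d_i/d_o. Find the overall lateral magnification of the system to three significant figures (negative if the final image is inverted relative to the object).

First lens: d_i1 = 1/(1/8 - 1/6) = -24.000 cm.
m_1 = -(-24.000)/6 = 4.0000.
The intermediate image is virtual, 24.000 cm to the left of lens 1, so d_o2 = L - d_i1 = 28.5 - (-24.000) = 52.500 cm.
Second lens: d_i2 = 1/(1/(-25.5) - 1/(52.500)) = -17.163 cm.
m_2 = -(-17.163)/(52.500) = 0.3269.
The system's lateral magnification is m_1 m_2 = (4.0000)(0.3269) = 1.3077.

1.31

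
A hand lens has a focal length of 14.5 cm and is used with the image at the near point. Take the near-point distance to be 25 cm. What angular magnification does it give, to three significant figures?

2.72

M = 1 + D/f = 1 + 25/14.5 = 2.724.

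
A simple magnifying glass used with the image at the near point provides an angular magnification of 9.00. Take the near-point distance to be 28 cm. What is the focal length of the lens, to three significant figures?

For the image at the near point, M = 1 + D/f.
f = D/(M - 1) = 28/(9.0 - 1) = 3.500 cm.

3.50 cm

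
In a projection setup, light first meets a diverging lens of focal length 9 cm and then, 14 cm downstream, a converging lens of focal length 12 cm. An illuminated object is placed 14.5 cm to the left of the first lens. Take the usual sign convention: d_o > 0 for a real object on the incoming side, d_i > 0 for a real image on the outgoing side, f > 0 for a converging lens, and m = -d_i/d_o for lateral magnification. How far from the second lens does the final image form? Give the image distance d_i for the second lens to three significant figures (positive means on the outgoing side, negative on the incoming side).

Lens 1: 1/d_i1 = 1/f_1 - 1/d_o1 = 1/(-9) - 1/14.5 = -0.18008 cm^-1, so d_i1 = -5.553 cm.
With d_i1 < 0 the first image is virtual and lies on the object side; the object distance for lens 2 is d_o2 = 14 - (-5.553) = 19.553 cm.
Lens 2: 1/d_i2 = 1/f_2 - 1/d_o2 = 1/12 - 1/(19.553) = 0.03219 cm^-1, so d_i2 = 31.065 cm.

31.1 cm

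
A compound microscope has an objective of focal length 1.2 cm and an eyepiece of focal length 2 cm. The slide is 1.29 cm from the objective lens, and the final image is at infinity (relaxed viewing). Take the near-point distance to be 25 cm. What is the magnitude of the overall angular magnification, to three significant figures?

167

Objective: 1/d_i = 1/f_obj - 1/d_o = 1/1.2 - 1/1.29 = 0.05814 cm^-1, so d_i = 17.200 cm.
m_obj = -d_i/d_o = -17.200/1.29 = -13.333.
Eyepiece angular magnification (image at infinity): M_eye = D/f_e = 25/2 = 12.500.
Overall M = m_obj x M_eye = (-13.333)(12.500) = -166.67.
|M| = 166.67.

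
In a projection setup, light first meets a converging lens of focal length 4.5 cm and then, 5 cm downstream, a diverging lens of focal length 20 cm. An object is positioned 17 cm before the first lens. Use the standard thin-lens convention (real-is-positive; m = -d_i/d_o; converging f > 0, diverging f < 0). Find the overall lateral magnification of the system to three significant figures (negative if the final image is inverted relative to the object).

Lens 1: 1/d_i1 = 1/f_1 - 1/d_o1 = 1/4.5 - 1/17 = 0.16340 cm^-1, so d_i1 = 6.120 cm.
m_1 = -(6.120)/17 = -0.3600.
This image would form 6.120 cm past lens 1, i.e. 1.120 cm beyond lens 2, so it is a virtual object for lens 2: d_o2 = 5 - 6.120 = -1.120 cm.
Lens 2: 1/d_i2 = 1/f_2 - 1/d_o2 = 1/(-20) - 1/(-1.120) = 0.84286 cm^-1, so d_i2 = 1.186 cm.
m_2 = -(1.186)/(-1.120) = 1.0593.
Total m = m_1 x m_2 = (-0.3600)(1.0593) = -0.3814.

-0.381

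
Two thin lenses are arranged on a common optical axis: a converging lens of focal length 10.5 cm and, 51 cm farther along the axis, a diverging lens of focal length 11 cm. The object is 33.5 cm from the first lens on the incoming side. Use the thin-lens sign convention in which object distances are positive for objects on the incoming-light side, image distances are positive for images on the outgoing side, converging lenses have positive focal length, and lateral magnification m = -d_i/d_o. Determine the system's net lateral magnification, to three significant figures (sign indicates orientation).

Applying the thin-lens equation to the first lens, 1/10.5 = 1/33.5 + 1/d_i1, which gives d_i1 = 15.293 cm.
Its lateral magnification is m_1 = -d_i1/d_o1 = -(15.293)/33.5 = -0.4565.
That image sits 35.707 cm in front of the second lens, so d_o2 = 35.707 cm.
Applying the thin-lens equation again with f_2 = -11 cm and d_o2 = 35.707 cm gives d_i2 = -8.409 cm.
m_2 = -(-8.409)/(35.707) = 0.2355.
The system's lateral magnification is m_1 m_2 = (-0.4565)(0.2355) = -0.1075.

-0.108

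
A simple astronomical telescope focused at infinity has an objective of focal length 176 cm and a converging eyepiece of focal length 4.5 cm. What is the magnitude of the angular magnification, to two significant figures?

|M| = f_obj/|f_eye| = 176/4.5 = 39.111.

39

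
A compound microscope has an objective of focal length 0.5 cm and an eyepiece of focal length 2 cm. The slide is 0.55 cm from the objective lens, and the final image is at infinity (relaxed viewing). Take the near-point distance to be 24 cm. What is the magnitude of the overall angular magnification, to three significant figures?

Objective: 1/d_i = 1/f_obj - 1/d_o = 1/0.5 - 1/0.55 = 0.18182 cm^-1, so d_i = 5.500 cm.
m_obj = -d_i/d_o = -5.500/0.55 = -10.000.
Eyepiece angular magnification (image at infinity): M_eye = D/f_e = 24/2 = 12.000.
Overall M = m_obj x M_eye = (-10.000)(12.000) = -120.00.
|M| = 120.00.

120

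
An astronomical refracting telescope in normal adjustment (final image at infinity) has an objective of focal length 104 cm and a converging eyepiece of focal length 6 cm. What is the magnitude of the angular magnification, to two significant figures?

|M| = f_obj/|f_eye| = 104/6 = 17.333.

17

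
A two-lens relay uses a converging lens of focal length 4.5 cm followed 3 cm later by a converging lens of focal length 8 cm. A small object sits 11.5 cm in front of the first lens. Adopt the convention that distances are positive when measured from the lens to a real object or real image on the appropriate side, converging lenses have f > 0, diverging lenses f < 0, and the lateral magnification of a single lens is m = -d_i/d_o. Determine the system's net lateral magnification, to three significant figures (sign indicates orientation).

Applying the thin-lens equation to the first lens, 1/4.5 = 1/11.5 + 1/d_i1, which gives d_i1 = 7.393 cm.
Its lateral magnification is m_1 = -d_i1/d_o1 = -(7.393)/11.5 = -0.6429.
Since 7.393 cm > 3 cm, the first image lies past the second lens and serves as a virtual object: d_o2 = L - d_i1 = -4.393 cm.
Applying the thin-lens equation again with f_2 = 8 cm and d_o2 = -4.393 cm gives d_i2 = 2.836 cm.
m_2 = -(2.836)/(-4.393) = 0.6455.
Total m = m_1 x m_2 = (-0.6429)(0.6455) = -0.4150.

-0.415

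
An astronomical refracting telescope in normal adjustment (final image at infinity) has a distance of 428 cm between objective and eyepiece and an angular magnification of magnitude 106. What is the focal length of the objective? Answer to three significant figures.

424 cm

In normal adjustment the tube length equals f_obj + f_eye and |M| = f_obj/f_eye.
So f_obj = 106 f_eye and 106 f_eye + f_eye = 428 cm, giving f_eye = 428/107 = 4.000 cm and f_obj = 424.000 cm.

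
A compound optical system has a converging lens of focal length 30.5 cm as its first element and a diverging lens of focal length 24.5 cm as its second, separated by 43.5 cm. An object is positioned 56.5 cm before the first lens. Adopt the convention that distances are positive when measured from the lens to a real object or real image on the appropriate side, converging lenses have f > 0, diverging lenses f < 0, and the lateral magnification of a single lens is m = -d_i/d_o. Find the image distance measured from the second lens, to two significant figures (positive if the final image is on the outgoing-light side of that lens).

320 cm

Lens 1: 1/d_i1 = 1/f_1 - 1/d_o1 = 1/30.5 - 1/56.5 = 0.01509 cm^-1, so d_i1 = 66.279 cm.
This image would form 66.279 cm past lens 1, i.e. 22.779 cm beyond lens 2, so it is a virtual object for lens 2: d_o2 = 43.5 - 66.279 = -22.779 cm.
Lens 2: 1/d_i2 = 1/f_2 - 1/d_o2 = 1/(-24.5) - 1/(-22.779) = 0.00308 cm^-1, so d_i2 = 324.249 cm.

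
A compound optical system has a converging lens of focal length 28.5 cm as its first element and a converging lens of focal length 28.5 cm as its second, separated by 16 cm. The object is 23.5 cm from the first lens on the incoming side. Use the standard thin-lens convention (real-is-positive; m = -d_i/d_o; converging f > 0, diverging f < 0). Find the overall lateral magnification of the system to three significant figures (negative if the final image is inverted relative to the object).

-1.34

First lens: d_i1 = 1/(1/28.5 - 1/23.5) = -133.950 cm.
m_1 = -(-133.950)/23.5 = 5.7000.
With d_i1 < 0 the first image is virtual and lies on the object side; the object distance for lens 2 is d_o2 = 16 - (-133.950) = 149.950 cm.
Second lens: d_i2 = 1/(1/28.5 - 1/(149.950)) = 35.188 cm.
m_2 = -(35.188)/(149.950) = -0.2347.
Overall magnification: m = m_1 m_2 = -1.3376.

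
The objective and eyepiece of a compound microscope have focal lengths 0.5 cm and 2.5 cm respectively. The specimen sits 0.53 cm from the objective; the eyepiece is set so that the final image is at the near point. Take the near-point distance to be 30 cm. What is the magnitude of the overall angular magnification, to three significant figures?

Objective: 1/d_i = 1/f_obj - 1/d_o = 1/0.5 - 1/0.53 = 0.11321 cm^-1, so d_i = 8.833 cm.
m_obj = -d_i/d_o = -8.833/0.53 = -16.667.
Eyepiece angular magnification (image at near point): M_eye = 1 + D/f_e = 1 + 30/2.5 = 13.000.
Overall M = m_obj x M_eye = (-16.667)(13.000) = -216.67.
|M| = 216.67.

217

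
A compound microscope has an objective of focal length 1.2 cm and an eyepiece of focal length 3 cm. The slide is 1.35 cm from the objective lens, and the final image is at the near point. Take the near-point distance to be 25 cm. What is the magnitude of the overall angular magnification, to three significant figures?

Objective: 1/d_i = 1/f_obj - 1/d_o = 1/1.2 - 1/1.35 = 0.09259 cm^-1, so d_i = 10.800 cm.
m_obj = -d_i/d_o = -10.800/1.35 = -8.000.
Eyepiece angular magnification (image at near point): M_eye = 1 + D/f_e = 1 + 25/3 = 9.333.
Overall M = m_obj x M_eye = (-8.000)(9.333) = -74.67.
|M| = 74.67.

74.7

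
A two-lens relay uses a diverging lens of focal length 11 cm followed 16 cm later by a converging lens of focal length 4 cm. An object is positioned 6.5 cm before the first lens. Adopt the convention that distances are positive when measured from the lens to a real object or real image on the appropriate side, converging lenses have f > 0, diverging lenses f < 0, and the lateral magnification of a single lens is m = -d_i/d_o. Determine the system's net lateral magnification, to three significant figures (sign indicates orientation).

First lens: d_i1 = 1/(1/(-11) - 1/6.5) = -4.086 cm.
m_1 = -(-4.086)/6.5 = 0.6286.
With d_i1 < 0 the first image is virtual and lies on the object side; the object distance for lens 2 is d_o2 = 16 - (-4.086) = 20.086 cm.
Second lens: d_i2 = 1/(1/4 - 1/(20.086)) = 4.995 cm.
m_2 = -(4.995)/(20.086) = -0.2487.
Overall magnification: m = m_1 m_2 = -0.1563.

-0.156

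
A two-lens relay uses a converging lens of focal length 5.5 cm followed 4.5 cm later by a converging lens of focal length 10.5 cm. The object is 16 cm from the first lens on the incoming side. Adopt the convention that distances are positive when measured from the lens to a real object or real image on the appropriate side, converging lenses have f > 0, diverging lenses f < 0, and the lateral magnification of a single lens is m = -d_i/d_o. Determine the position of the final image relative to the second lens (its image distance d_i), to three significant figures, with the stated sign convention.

First lens: d_i1 = 1/(1/5.5 - 1/16) = 8.381 cm.
Since 8.381 cm > 4.5 cm, the first image lies past the second lens and serves as a virtual object: d_o2 = L - d_i1 = -3.881 cm.
Second lens: d_i2 = 1/(1/10.5 - 1/(-3.881)) = 2.834 cm.

2.83 cm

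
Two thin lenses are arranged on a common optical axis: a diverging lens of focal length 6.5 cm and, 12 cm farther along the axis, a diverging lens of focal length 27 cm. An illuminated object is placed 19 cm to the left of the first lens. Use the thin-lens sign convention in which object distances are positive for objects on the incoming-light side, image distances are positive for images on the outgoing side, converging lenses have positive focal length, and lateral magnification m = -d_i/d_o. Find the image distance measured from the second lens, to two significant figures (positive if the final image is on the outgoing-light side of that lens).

-10 cm

First lens: d_i1 = 1/(1/(-6.5) - 1/19) = -4.843 cm.
The intermediate image is virtual, 4.843 cm to the left of lens 1, so d_o2 = L - d_i1 = 12 - (-4.843) = 16.843 cm.
Second lens: d_i2 = 1/(1/(-27) - 1/(16.843)) = -10.373 cm.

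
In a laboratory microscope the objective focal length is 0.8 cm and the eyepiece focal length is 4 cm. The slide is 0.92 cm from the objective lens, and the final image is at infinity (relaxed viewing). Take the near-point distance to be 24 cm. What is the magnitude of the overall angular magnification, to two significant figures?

Objective: 1/d_i = 1/f_obj - 1/d_o = 1/0.8 - 1/0.92 = 0.16304 cm^-1, so d_i = 6.133 cm.
m_obj = -d_i/d_o = -6.133/0.92 = -6.667.
Eyepiece angular magnification (image at infinity): M_eye = D/f_e = 24/4 = 6.000.
Overall M = m_obj x M_eye = (-6.667)(6.000) = -40.00.
|M| = 40.00.

40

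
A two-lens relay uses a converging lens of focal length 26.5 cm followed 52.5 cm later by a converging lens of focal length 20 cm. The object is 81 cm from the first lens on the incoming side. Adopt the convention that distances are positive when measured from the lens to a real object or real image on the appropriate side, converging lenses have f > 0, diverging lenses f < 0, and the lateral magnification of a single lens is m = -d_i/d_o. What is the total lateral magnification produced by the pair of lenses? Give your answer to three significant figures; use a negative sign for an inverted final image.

First lens: d_i1 = 1/(1/26.5 - 1/81) = 39.385 cm.
m_1 = -(39.385)/81 = -0.4862.
Object distance for lens 2: d_o2 = 52.5 - 39.385 = 13.115 cm.
Second lens: d_i2 = 1/(1/20 - 1/(13.115)) = -38.095 cm.
m_2 = -(-38.095)/(13.115) = 2.9047.
Total m = m_1 x m_2 = (-0.4862)(2.9047) = -1.4124.

-1.41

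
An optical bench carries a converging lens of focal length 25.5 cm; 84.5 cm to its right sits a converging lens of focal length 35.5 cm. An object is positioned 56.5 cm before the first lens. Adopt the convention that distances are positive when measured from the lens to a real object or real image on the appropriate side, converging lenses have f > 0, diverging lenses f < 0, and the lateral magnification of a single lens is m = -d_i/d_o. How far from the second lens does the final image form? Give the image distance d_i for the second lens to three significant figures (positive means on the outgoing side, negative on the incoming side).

535 cm

Applying the thin-lens equation to the first lens, 1/25.5 = 1/56.5 + 1/d_i1, which gives d_i1 = 46.476 cm.
That image sits 38.024 cm in front of the second lens, so d_o2 = 38.024 cm.
Applying the thin-lens equation again with f_2 = 35.5 cm and d_o2 = 38.024 cm gives d_i2 = 534.768 cm.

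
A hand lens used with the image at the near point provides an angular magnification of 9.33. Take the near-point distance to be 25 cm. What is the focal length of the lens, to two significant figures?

3.0 cm

For the image at the near point, M = 1 + D/f.
f = D/(M - 1) = 25/(9.33 - 1) = 3.001 cm.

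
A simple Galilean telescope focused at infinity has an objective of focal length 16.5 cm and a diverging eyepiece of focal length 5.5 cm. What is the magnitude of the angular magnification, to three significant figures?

3.00

|M| = f_obj/|f_eye| = 16.5/5.5 = 3.000.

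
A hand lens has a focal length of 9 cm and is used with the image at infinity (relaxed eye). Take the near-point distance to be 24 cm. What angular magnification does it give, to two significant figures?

M = D/f = 24/9 = 2.667.

2.7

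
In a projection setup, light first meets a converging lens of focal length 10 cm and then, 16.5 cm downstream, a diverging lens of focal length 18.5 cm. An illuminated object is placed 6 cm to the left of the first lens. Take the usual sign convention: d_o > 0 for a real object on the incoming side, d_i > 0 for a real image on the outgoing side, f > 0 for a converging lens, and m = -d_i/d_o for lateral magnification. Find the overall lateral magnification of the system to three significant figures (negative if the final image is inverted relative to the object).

Applying the thin-lens equation to the first lens, 1/10 = 1/6 + 1/d_i1, which gives d_i1 = -15.000 cm.
Its lateral magnification is m_1 = -d_i1/d_o1 = -(-15.000)/6 = 2.5000.
The intermediate image is virtual, 15.000 cm to the left of lens 1, so d_o2 = L - d_i1 = 16.5 - (-15.000) = 31.500 cm.
Applying the thin-lens equation again with f_2 = -18.5 cm and d_o2 = 31.500 cm gives d_i2 = -11.655 cm.
m_2 = -(-11.655)/(31.500) = 0.3700.
Overall magnification: m = m_1 m_2 = 0.9250.

0.925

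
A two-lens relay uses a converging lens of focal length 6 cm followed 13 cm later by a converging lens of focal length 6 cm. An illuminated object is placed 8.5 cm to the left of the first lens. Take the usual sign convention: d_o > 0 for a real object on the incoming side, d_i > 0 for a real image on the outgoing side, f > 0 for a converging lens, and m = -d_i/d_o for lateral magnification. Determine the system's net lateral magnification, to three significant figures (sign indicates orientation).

First lens: d_i1 = 1/(1/6 - 1/8.5) = 20.400 cm.
m_1 = -(20.400)/8.5 = -2.4000.
Since 20.400 cm > 13 cm, the first image lies past the second lens and serves as a virtual object: d_o2 = L - d_i1 = -7.400 cm.
Second lens: d_i2 = 1/(1/6 - 1/(-7.400)) = 3.313 cm.
m_2 = -(3.313)/(-7.400) = 0.4478.
Total m = m_1 x m_2 = (-2.4000)(0.4478) = -1.0746.

-1.07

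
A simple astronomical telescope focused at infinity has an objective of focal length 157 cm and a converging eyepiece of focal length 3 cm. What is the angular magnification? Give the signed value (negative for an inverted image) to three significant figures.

-52.3

M = -f_obj/f_eye = -157/(3) = -52.333.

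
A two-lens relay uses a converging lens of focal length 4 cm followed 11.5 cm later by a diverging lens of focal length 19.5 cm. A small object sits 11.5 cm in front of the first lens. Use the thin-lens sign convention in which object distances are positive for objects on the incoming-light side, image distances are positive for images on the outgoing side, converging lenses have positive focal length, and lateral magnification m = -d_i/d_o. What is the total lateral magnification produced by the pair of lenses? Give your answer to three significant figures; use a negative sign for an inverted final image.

Applying the thin-lens equation to the first lens, 1/4 = 1/11.5 + 1/d_i1, which gives d_i1 = 6.133 cm.
Its lateral magnification is m_1 = -d_i1/d_o1 = -(6.133)/11.5 = -0.5333.
That image sits 5.367 cm in front of the second lens, so d_o2 = 5.367 cm.
Applying the thin-lens equation again with f_2 = -19.5 cm and d_o2 = 5.367 cm gives d_i2 = -4.208 cm.
m_2 = -(-4.208)/(5.367) = 0.7842.
Total m = m_1 x m_2 = (-0.5333)(0.7842) = -0.4182.

-0.418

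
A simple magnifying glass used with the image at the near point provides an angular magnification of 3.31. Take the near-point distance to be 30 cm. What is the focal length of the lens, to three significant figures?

For the image at the near point, M = 1 + D/f.
f = D/(M - 1) = 30/(3.31 - 1) = 12.987 cm.

13.0 cm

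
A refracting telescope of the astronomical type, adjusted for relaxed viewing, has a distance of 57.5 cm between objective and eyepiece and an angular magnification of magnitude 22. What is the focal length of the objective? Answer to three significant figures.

55.0 cm

In normal adjustment the tube length equals f_obj + f_eye and |M| = f_obj/f_eye.
So f_obj = 22 f_eye and 22 f_eye + f_eye = 57.5 cm, giving f_eye = 57.5/23 = 2.500 cm and f_obj = 55.000 cm.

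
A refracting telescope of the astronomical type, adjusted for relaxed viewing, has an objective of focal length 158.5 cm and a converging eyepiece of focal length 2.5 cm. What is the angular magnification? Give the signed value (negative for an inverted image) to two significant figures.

-63

M = -f_obj/f_eye = -158.5/(2.5) = -63.400.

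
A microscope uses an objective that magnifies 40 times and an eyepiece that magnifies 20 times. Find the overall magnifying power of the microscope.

The overall magnification of a compound microscope is the product of the objective and eyepiece magnifications:
M = M_obj x M_eye = 40 x 20 = 800.

800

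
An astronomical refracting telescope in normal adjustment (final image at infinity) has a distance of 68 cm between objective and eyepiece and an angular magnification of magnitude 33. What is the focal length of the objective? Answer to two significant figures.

In normal adjustment the tube length equals f_obj + f_eye and |M| = f_obj/f_eye.
So f_obj = 33 f_eye and 33 f_eye + f_eye = 68 cm, giving f_eye = 68/34 = 2.000 cm and f_obj = 66.000 cm.

66 cm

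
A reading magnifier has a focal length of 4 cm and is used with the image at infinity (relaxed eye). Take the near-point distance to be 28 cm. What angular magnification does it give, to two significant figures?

7.0

M = D/f = 28/4 = 7.000.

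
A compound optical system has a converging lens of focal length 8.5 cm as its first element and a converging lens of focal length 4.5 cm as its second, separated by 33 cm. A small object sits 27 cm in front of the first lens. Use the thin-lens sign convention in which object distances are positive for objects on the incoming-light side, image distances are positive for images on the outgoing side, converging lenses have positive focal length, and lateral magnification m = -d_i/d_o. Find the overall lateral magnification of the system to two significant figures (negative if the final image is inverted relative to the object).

0.13

Lens 1: 1/d_i1 = 1/f_1 - 1/d_o1 = 1/8.5 - 1/27 = 0.08061 cm^-1, so d_i1 = 12.405 cm.
m_1 = -(12.405)/27 = -0.4595.
Object distance for lens 2: d_o2 = 33 - 12.405 = 20.595 cm.
Lens 2: 1/d_i2 = 1/f_2 - 1/d_o2 = 1/4.5 - 1/(20.595) = 0.17367 cm^-1, so d_i2 = 5.758 cm.
m_2 = -(5.758)/(20.595) = -0.2796.
Total m = m_1 x m_2 = (-0.4595)(-0.2796) = 0.1285.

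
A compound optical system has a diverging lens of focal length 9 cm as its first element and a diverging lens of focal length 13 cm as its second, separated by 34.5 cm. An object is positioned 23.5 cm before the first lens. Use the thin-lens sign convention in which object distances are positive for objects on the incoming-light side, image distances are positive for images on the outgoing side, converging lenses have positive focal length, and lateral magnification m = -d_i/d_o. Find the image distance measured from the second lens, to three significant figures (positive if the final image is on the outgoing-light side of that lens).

-9.87 cm

Applying the thin-lens equation to the first lens, 1/(-9) = 1/23.5 + 1/d_i1, which gives d_i1 = -6.508 cm.
The intermediate image is virtual, 6.508 cm to the left of lens 1, so d_o2 = L - d_i1 = 34.5 - (-6.508) = 41.008 cm.
Applying the thin-lens equation again with f_2 = -13 cm and d_o2 = 41.008 cm gives d_i2 = -9.871 cm.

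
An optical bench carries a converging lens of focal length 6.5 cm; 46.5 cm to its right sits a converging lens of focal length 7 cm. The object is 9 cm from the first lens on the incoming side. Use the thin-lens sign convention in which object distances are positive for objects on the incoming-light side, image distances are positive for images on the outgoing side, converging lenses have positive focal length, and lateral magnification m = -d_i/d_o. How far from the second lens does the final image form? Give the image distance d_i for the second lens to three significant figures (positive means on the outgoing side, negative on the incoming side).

10.0 cm

Applying the thin-lens equation to the first lens, 1/6.5 = 1/9 + 1/d_i1, which gives d_i1 = 23.400 cm.
The intermediate image is 23.400 cm to the right of lens 1, so d_o2 = L - d_i1 = 46.5 - 23.400 = 23.100 cm.
Applying the thin-lens equation again with f_2 = 7 cm and d_o2 = 23.100 cm gives d_i2 = 10.043 cm.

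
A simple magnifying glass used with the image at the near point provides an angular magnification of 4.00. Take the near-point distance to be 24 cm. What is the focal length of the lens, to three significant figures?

For the image at the near point, M = 1 + D/f.
f = D/(M - 1) = 24/(4.0 - 1) = 8.000 cm.

8.00 cm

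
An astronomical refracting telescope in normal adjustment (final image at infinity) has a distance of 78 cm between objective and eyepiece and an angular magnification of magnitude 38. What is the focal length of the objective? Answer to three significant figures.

In normal adjustment the tube length equals f_obj + f_eye and |M| = f_obj/f_eye.
So f_obj = 38 f_eye and 38 f_eye + f_eye = 78 cm, giving f_eye = 78/39 = 2.000 cm and f_obj = 76.000 cm.

76.0 cm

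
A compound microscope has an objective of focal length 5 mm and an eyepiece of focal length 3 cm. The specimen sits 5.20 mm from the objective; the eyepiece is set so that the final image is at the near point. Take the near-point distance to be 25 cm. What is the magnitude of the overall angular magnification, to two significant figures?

Convert to cm: f_obj = 5 mm = 0.5 cm; d_o = 5.20 mm = 0.52 cm.
Objective: 1/d_i = 1/f_obj - 1/d_o = 1/0.5 - 1/0.52 = 0.07692 cm^-1, so d_i = 13.000 cm.
m_obj = -d_i/d_o = -13.000/0.52 = -25.000.
Eyepiece angular magnification (image at near point): M_eye = 1 + D/f_e = 1 + 25/3 = 9.333.
Overall M = m_obj x M_eye = (-25.000)(9.333) = -233.33.
|M| = 233.33.

230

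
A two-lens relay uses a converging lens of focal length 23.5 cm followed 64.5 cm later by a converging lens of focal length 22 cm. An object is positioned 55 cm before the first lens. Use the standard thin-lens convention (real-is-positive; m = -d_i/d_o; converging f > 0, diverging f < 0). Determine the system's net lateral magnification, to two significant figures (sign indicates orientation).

11

Lens 1: 1/d_i1 = 1/f_1 - 1/d_o1 = 1/23.5 - 1/55 = 0.02437 cm^-1, so d_i1 = 41.032 cm.
m_1 = -(41.032)/55 = -0.7460.
The intermediate image is 41.032 cm to the right of lens 1, so d_o2 = L - d_i1 = 64.5 - 41.032 = 23.468 cm.
Lens 2: 1/d_i2 = 1/f_2 - 1/d_o2 = 1/22 - 1/(23.468) = 0.00284 cm^-1, so d_i2 = 351.643 cm.
m_2 = -(351.643)/(23.468) = -14.9838.
Total m = m_1 x m_2 = (-0.7460)(-14.9838) = 11.1784.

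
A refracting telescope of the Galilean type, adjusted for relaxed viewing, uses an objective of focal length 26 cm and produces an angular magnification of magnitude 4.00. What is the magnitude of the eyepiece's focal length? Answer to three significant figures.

|M| = f_obj/|f_eye|, so |f_eye| = f_obj/|M| = 26/4.0 = 6.500 cm.
(The eyepiece is diverging, so its signed focal length is -6.500 cm.)

6.50 cm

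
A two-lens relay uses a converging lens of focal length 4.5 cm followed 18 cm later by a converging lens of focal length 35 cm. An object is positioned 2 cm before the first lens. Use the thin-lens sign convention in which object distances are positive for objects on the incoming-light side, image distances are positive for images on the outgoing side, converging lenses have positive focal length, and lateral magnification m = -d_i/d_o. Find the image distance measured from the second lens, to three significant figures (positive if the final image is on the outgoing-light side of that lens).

First lens: d_i1 = 1/(1/4.5 - 1/2) = -3.600 cm.
The intermediate image is virtual, 3.600 cm to the left of lens 1, so d_o2 = L - d_i1 = 18 - (-3.600) = 21.600 cm.
Second lens: d_i2 = 1/(1/35 - 1/(21.600)) = -56.418 cm.

-56.4 cm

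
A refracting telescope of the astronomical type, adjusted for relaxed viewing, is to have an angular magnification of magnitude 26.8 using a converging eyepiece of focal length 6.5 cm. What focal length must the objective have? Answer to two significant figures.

|M| = f_obj/|f_eye|, so f_obj = |M| x |f_eye| = 26.8 x 6.5 = 174.200 cm.

170 cm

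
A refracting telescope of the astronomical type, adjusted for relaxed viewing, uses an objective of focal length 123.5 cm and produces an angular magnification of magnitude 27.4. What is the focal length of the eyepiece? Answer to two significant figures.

4.5 cm

|M| = f_obj/f_eye, so f_eye = f_obj/|M| = 123.5/27.4 = 4.507 cm.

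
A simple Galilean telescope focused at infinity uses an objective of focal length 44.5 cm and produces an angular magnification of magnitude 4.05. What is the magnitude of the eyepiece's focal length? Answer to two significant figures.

11 cm

|M| = f_obj/|f_eye|, so |f_eye| = f_obj/|M| = 44.5/4.05 = 10.988 cm.
(The eyepiece is diverging, so its signed focal length is -10.988 cm.)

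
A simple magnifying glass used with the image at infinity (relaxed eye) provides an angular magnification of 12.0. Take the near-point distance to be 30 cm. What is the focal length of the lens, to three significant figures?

For the image at infinity, M = D/f.
f = D/M = 30/12.0 = 2.500 cm.

2.50 cm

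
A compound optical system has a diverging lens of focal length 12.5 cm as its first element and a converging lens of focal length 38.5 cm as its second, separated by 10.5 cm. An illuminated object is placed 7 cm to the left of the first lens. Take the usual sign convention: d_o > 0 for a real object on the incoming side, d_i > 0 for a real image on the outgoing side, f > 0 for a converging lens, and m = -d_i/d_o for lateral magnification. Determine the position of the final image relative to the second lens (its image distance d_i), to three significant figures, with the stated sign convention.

First lens: d_i1 = 1/(1/(-12.5) - 1/7) = -4.487 cm.
With d_i1 < 0 the first image is virtual and lies on the object side; the object distance for lens 2 is d_o2 = 10.5 - (-4.487) = 14.987 cm.
Second lens: d_i2 = 1/(1/38.5 - 1/(14.987)) = -24.540 cm.

-24.5 cm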